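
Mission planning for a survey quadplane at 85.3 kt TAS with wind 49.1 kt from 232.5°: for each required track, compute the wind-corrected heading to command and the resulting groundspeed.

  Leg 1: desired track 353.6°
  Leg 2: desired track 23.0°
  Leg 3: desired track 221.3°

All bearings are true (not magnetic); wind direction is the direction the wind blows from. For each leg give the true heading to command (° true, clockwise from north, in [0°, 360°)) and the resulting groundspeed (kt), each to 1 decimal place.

Leg 1: desired track 353.6°; wind correction -29.5° → command heading 324.1°, groundspeed 99.6 kt
Leg 2: desired track 23.0°; wind correction -16.5° → command heading 6.5°, groundspeed 124.5 kt
Leg 3: desired track 221.3°; wind correction +6.4° → command heading 227.7°, groundspeed 36.6 kt

Leg 1: heading=324.1°, groundspeed=99.6 kt
Leg 2: heading=6.5°, groundspeed=124.5 kt
Leg 3: heading=227.7°, groundspeed=36.6 kt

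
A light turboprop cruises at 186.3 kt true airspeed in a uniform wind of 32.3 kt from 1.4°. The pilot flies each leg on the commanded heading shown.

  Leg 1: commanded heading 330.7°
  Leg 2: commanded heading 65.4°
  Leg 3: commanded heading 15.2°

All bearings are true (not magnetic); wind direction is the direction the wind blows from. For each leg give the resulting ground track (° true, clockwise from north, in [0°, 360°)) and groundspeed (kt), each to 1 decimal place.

Leg 1: heading 330.7°; drift -5.9° → track 324.8°, groundspeed 159.4 kt
Leg 2: heading 65.4°; drift +9.6° → track 75.0°, groundspeed 174.6 kt
Leg 3: heading 15.2°; drift +2.8° → track 18.0°, groundspeed 155.1 kt

Leg 1: track=324.8°, groundspeed=159.4 kt
Leg 2: track=75.0°, groundspeed=174.6 kt
Leg 3: track=18.0°, groundspeed=155.1 kt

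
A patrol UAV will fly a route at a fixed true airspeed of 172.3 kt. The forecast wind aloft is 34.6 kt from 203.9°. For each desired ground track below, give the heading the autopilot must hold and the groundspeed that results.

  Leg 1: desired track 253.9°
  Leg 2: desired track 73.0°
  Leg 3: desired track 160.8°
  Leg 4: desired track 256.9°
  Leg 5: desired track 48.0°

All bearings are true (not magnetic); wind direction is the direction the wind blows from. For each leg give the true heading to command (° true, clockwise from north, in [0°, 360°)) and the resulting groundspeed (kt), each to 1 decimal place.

Leg 1: heading=245.1°, groundspeed=148.0 kt
Leg 2: heading=81.7°, groundspeed=193.0 kt
Leg 3: heading=168.7°, groundspeed=145.4 kt
Leg 4: heading=247.7°, groundspeed=149.2 kt
Leg 5: heading=52.7°, groundspeed=203.3 kt

Leg 1: desired track 253.9°; wind correction -8.8° → command heading 245.1°, groundspeed 148.0 kt
Leg 2: desired track 73.0°; wind correction +8.7° → command heading 81.7°, groundspeed 193.0 kt
Leg 3: desired track 160.8°; wind correction +7.9° → command heading 168.7°, groundspeed 145.4 kt
Leg 4: desired track 256.9°; wind correction -9.2° → command heading 247.7°, groundspeed 149.2 kt
Leg 5: desired track 48.0°; wind correction +4.7° → command heading 52.7°, groundspeed 203.3 kt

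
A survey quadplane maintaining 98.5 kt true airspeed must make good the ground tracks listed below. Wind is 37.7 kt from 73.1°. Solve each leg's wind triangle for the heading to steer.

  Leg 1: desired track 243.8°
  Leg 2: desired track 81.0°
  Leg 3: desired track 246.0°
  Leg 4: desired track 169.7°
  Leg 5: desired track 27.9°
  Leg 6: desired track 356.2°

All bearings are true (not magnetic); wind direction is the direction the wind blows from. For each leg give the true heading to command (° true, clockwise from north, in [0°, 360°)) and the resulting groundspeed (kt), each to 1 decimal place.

Leg 1: desired track 243.8°; wind correction -3.5° → command heading 240.3°, groundspeed 135.5 kt
Leg 2: desired track 81.0°; wind correction -3.0° → command heading 78.0°, groundspeed 61.0 kt
Leg 3: desired track 246.0°; wind correction -2.7° → command heading 243.3°, groundspeed 135.8 kt
Leg 4: desired track 169.7°; wind correction -22.3° → command heading 147.4°, groundspeed 95.4 kt
Leg 5: desired track 27.9°; wind correction +15.8° → command heading 43.7°, groundspeed 68.2 kt
Leg 6: desired track 356.2°; wind correction +21.9° → command heading 18.1°, groundspeed 82.9 kt

Leg 1: heading=240.3°, groundspeed=135.5 kt
Leg 2: heading=78.0°, groundspeed=61.0 kt
Leg 3: heading=243.3°, groundspeed=135.8 kt
Leg 4: heading=147.4°, groundspeed=95.4 kt
Leg 5: heading=43.7°, groundspeed=68.2 kt
Leg 6: heading=18.1°, groundspeed=82.9 kt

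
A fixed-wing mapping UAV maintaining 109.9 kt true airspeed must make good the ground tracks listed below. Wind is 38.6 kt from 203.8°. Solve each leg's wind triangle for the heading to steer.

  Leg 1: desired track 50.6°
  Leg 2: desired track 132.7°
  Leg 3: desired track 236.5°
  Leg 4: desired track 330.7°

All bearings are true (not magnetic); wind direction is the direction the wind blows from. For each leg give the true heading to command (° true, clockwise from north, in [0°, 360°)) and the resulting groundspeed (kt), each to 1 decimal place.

Leg 1: desired track 50.6°; wind correction +9.1° → command heading 59.7°, groundspeed 143.0 kt
Leg 2: desired track 132.7°; wind correction +19.4° → command heading 152.1°, groundspeed 91.2 kt
Leg 3: desired track 236.5°; wind correction -10.9° → command heading 225.6°, groundspeed 75.4 kt
Leg 4: desired track 330.7°; wind correction -16.3° → command heading 314.4°, groundspeed 128.7 kt

Leg 1: heading=59.7°, groundspeed=143.0 kt
Leg 2: heading=152.1°, groundspeed=91.2 kt
Leg 3: heading=225.6°, groundspeed=75.4 kt
Leg 4: heading=314.4°, groundspeed=128.7 kt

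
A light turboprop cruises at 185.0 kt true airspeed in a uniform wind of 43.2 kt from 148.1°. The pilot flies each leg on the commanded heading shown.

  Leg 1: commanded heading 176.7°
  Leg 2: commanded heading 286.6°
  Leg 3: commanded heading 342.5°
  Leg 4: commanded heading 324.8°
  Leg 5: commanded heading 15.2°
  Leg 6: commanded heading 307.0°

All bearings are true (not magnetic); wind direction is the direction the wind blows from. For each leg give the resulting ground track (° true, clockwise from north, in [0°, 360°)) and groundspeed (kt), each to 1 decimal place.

Leg 1: heading 176.7°; drift +8.0° → track 184.7°, groundspeed 148.5 kt
Leg 2: heading 286.6°; drift +7.5° → track 294.1°, groundspeed 219.2 kt
Leg 3: heading 342.5°; drift -2.7° → track 339.8°, groundspeed 227.1 kt
Leg 4: heading 324.8°; drift +0.6° → track 325.4°, groundspeed 228.1 kt
Leg 5: heading 15.2°; drift -8.4° → track 6.8°, groundspeed 216.7 kt
Leg 6: heading 307.0°; drift +3.9° → track 310.9°, groundspeed 225.8 kt

Leg 1: track=184.7°, groundspeed=148.5 kt
Leg 2: track=294.1°, groundspeed=219.2 kt
Leg 3: track=339.8°, groundspeed=227.1 kt
Leg 4: track=325.4°, groundspeed=228.1 kt
Leg 5: track=6.8°, groundspeed=216.7 kt
Leg 6: track=310.9°, groundspeed=225.8 kt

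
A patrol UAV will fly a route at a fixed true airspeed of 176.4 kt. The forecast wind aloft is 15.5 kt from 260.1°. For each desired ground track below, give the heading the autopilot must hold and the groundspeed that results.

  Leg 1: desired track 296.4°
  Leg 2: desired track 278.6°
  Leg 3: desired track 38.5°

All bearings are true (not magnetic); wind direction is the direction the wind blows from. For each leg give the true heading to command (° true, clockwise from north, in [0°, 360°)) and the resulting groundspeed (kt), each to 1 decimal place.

Leg 1: desired track 296.4°; wind correction -3.0° → command heading 293.4°, groundspeed 163.7 kt
Leg 2: desired track 278.6°; wind correction -1.6° → command heading 277.0°, groundspeed 161.6 kt
Leg 3: desired track 38.5°; wind correction -3.3° → command heading 35.2°, groundspeed 187.7 kt

Leg 1: heading=293.4°, groundspeed=163.7 kt
Leg 2: heading=277.0°, groundspeed=161.6 kt
Leg 3: heading=35.2°, groundspeed=187.7 kt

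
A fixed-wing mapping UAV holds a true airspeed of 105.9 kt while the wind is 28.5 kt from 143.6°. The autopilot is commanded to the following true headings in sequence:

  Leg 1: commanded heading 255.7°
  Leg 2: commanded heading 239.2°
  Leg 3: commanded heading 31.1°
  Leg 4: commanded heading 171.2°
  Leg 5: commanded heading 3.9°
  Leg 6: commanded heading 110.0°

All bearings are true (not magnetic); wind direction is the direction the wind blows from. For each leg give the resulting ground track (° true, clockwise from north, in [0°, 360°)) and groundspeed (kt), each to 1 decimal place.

Leg 1: heading 255.7°; drift +12.8° → track 268.5°, groundspeed 119.6 kt
Leg 2: heading 239.2°; drift +14.6° → track 253.8°, groundspeed 112.3 kt
Leg 3: heading 31.1°; drift -12.7° → track 18.4°, groundspeed 119.7 kt
Leg 4: heading 171.2°; drift +9.3° → track 180.5°, groundspeed 81.7 kt
Leg 5: heading 3.9°; drift -8.2° → track 355.7°, groundspeed 129.0 kt
Leg 6: heading 110.0°; drift -10.9° → track 99.1°, groundspeed 83.7 kt

Leg 1: track=268.5°, groundspeed=119.6 kt
Leg 2: track=253.8°, groundspeed=112.3 kt
Leg 3: track=18.4°, groundspeed=119.7 kt
Leg 4: track=180.5°, groundspeed=81.7 kt
Leg 5: track=355.7°, groundspeed=129.0 kt
Leg 6: track=99.1°, groundspeed=83.7 kt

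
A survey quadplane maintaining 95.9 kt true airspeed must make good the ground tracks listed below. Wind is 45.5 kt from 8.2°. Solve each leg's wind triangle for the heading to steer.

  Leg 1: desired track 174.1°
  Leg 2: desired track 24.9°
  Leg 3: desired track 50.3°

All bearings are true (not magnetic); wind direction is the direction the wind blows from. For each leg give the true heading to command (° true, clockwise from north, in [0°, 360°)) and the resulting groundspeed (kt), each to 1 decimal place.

Leg 1: desired track 174.1°; wind correction -6.6° → command heading 167.5°, groundspeed 139.4 kt
Leg 2: desired track 24.9°; wind correction -7.8° → command heading 17.1°, groundspeed 51.4 kt
Leg 3: desired track 50.3°; wind correction -18.5° → command heading 31.8°, groundspeed 57.2 kt

Leg 1: heading=167.5°, groundspeed=139.4 kt
Leg 2: heading=17.1°, groundspeed=51.4 kt
Leg 3: heading=31.8°, groundspeed=57.2 kt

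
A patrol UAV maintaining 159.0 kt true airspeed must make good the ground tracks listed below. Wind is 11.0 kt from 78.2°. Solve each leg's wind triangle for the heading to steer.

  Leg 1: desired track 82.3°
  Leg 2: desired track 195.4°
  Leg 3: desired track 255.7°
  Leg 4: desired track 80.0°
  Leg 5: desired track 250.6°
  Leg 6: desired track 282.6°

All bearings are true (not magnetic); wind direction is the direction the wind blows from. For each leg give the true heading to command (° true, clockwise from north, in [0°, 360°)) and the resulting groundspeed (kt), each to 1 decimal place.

Leg 1: heading=82.0°, groundspeed=148.0 kt
Leg 2: heading=191.9°, groundspeed=163.7 kt
Leg 3: heading=255.5°, groundspeed=170.0 kt
Leg 4: heading=79.9°, groundspeed=148.0 kt
Leg 5: heading=250.1°, groundspeed=169.9 kt
Leg 6: heading=284.2°, groundspeed=169.0 kt

Leg 1: desired track 82.3°; wind correction -0.3° → command heading 82.0°, groundspeed 148.0 kt
Leg 2: desired track 195.4°; wind correction -3.5° → command heading 191.9°, groundspeed 163.7 kt
Leg 3: desired track 255.7°; wind correction -0.2° → command heading 255.5°, groundspeed 170.0 kt
Leg 4: desired track 80.0°; wind correction -0.1° → command heading 79.9°, groundspeed 148.0 kt
Leg 5: desired track 250.6°; wind correction -0.5° → command heading 250.1°, groundspeed 169.9 kt
Leg 6: desired track 282.6°; wind correction +1.6° → command heading 284.2°, groundspeed 169.0 kt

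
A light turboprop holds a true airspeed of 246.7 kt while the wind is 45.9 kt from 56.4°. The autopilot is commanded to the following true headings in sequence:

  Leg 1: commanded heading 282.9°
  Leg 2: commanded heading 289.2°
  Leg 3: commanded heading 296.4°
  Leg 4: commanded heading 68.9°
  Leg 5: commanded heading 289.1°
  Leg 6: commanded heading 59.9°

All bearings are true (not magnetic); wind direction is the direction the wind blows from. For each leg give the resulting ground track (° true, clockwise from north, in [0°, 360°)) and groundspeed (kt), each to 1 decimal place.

Leg 1: track=276.1°, groundspeed=280.3 kt
Leg 2: track=281.6°, groundspeed=276.9 kt
Leg 3: track=288.0°, groundspeed=272.6 kt
Leg 4: track=71.7°, groundspeed=202.1 kt
Leg 5: track=281.5°, groundspeed=276.9 kt
Leg 6: track=60.7°, groundspeed=200.9 kt

Leg 1: heading 282.9°; drift -6.8° → track 276.1°, groundspeed 280.3 kt
Leg 2: heading 289.2°; drift -7.6° → track 281.6°, groundspeed 276.9 kt
Leg 3: heading 296.4°; drift -8.4° → track 288.0°, groundspeed 272.6 kt
Leg 4: heading 68.9°; drift +2.8° → track 71.7°, groundspeed 202.1 kt
Leg 5: heading 289.1°; drift -7.6° → track 281.5°, groundspeed 276.9 kt
Leg 6: heading 59.9°; drift +0.8° → track 60.7°, groundspeed 200.9 kt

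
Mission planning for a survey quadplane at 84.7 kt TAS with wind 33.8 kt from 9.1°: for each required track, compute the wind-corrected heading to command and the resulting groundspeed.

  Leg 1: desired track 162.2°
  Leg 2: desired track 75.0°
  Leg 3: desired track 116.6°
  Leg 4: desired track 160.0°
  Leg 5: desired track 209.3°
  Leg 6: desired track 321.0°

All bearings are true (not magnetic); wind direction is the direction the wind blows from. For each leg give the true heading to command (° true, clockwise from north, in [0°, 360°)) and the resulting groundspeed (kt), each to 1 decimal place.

Leg 1: heading=151.8°, groundspeed=113.5 kt
Leg 2: heading=53.6°, groundspeed=65.1 kt
Leg 3: heading=94.2°, groundspeed=88.5 kt
Leg 4: heading=148.8°, groundspeed=112.6 kt
Leg 5: heading=217.2°, groundspeed=115.6 kt
Leg 6: heading=338.3°, groundspeed=58.3 kt

Leg 1: desired track 162.2°; wind correction -10.4° → command heading 151.8°, groundspeed 113.5 kt
Leg 2: desired track 75.0°; wind correction -21.4° → command heading 53.6°, groundspeed 65.1 kt
Leg 3: desired track 116.6°; wind correction -22.4° → command heading 94.2°, groundspeed 88.5 kt
Leg 4: desired track 160.0°; wind correction -11.2° → command heading 148.8°, groundspeed 112.6 kt
Leg 5: desired track 209.3°; wind correction +7.9° → command heading 217.2°, groundspeed 115.6 kt
Leg 6: desired track 321.0°; wind correction +17.3° → command heading 338.3°, groundspeed 58.3 kt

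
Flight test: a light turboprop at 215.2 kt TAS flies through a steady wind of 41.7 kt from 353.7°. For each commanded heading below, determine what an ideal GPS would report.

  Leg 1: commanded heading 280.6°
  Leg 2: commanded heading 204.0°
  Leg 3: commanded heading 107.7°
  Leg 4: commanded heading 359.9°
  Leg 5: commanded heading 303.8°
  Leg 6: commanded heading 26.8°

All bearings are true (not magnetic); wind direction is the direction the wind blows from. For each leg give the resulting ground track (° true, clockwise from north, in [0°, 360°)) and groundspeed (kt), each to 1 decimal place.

Leg 1: heading 280.6°; drift -11.1° → track 269.5°, groundspeed 207.0 kt
Leg 2: heading 204.0°; drift -4.8° → track 199.2°, groundspeed 252.1 kt
Leg 3: heading 107.7°; drift +9.3° → track 117.0°, groundspeed 235.3 kt
Leg 4: heading 359.9°; drift +1.5° → track 1.4°, groundspeed 173.8 kt
Leg 5: heading 303.8°; drift -9.6° → track 294.2°, groundspeed 191.0 kt
Leg 6: heading 26.8°; drift +7.2° → track 34.0°, groundspeed 181.7 kt

Leg 1: track=269.5°, groundspeed=207.0 kt
Leg 2: track=199.2°, groundspeed=252.1 kt
Leg 3: track=117.0°, groundspeed=235.3 kt
Leg 4: track=1.4°, groundspeed=173.8 kt
Leg 5: track=294.2°, groundspeed=191.0 kt
Leg 6: track=34.0°, groundspeed=181.7 kt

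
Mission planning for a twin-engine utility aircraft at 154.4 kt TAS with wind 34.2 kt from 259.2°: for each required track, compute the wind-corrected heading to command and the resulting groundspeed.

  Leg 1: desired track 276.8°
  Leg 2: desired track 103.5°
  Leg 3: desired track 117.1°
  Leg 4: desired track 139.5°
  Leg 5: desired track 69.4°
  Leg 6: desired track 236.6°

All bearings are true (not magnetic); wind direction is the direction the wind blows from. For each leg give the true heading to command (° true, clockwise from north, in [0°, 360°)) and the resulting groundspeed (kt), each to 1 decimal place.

Leg 1: heading=273.0°, groundspeed=121.5 kt
Leg 2: heading=108.7°, groundspeed=184.9 kt
Leg 3: heading=124.9°, groundspeed=180.0 kt
Leg 4: heading=150.6°, groundspeed=168.5 kt
Leg 5: heading=67.2°, groundspeed=188.0 kt
Leg 6: heading=241.5°, groundspeed=122.3 kt

Leg 1: desired track 276.8°; wind correction -3.8° → command heading 273.0°, groundspeed 121.5 kt
Leg 2: desired track 103.5°; wind correction +5.2° → command heading 108.7°, groundspeed 184.9 kt
Leg 3: desired track 117.1°; wind correction +7.8° → command heading 124.9°, groundspeed 180.0 kt
Leg 4: desired track 139.5°; wind correction +11.1° → command heading 150.6°, groundspeed 168.5 kt
Leg 5: desired track 69.4°; wind correction -2.2° → command heading 67.2°, groundspeed 188.0 kt
Leg 6: desired track 236.6°; wind correction +4.9° → command heading 241.5°, groundspeed 122.3 kt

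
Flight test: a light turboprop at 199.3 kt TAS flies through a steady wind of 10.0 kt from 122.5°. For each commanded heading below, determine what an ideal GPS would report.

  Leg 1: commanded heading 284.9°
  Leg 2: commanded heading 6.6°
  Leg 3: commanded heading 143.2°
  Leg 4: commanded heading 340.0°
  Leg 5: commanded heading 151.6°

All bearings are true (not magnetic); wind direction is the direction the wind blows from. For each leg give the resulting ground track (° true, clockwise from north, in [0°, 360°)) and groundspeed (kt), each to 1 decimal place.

Leg 1: track=285.7°, groundspeed=208.9 kt
Leg 2: track=4.1°, groundspeed=203.9 kt
Leg 3: track=144.3°, groundspeed=190.0 kt
Leg 4: track=338.3°, groundspeed=207.3 kt
Leg 5: track=153.1°, groundspeed=190.6 kt

Leg 1: heading 284.9°; drift +0.8° → track 285.7°, groundspeed 208.9 kt
Leg 2: heading 6.6°; drift -2.5° → track 4.1°, groundspeed 203.9 kt
Leg 3: heading 143.2°; drift +1.1° → track 144.3°, groundspeed 190.0 kt
Leg 4: heading 340.0°; drift -1.7° → track 338.3°, groundspeed 207.3 kt
Leg 5: heading 151.6°; drift +1.5° → track 153.1°, groundspeed 190.6 kt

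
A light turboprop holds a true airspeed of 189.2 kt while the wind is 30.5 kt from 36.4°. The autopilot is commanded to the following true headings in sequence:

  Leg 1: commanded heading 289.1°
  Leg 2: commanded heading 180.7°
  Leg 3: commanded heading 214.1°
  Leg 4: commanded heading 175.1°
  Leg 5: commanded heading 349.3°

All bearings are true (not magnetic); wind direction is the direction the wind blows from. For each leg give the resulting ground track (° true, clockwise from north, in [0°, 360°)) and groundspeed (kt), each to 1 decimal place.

Leg 1: heading 289.1°; drift -8.4° → track 280.7°, groundspeed 200.4 kt
Leg 2: heading 180.7°; drift +4.8° → track 185.5°, groundspeed 214.7 kt
Leg 3: heading 214.1°; drift +0.3° → track 214.4°, groundspeed 219.7 kt
Leg 4: heading 175.1°; drift +5.4° → track 180.5°, groundspeed 213.1 kt
Leg 5: heading 349.3°; drift -7.6° → track 341.7°, groundspeed 169.9 kt

Leg 1: track=280.7°, groundspeed=200.4 kt
Leg 2: track=185.5°, groundspeed=214.7 kt
Leg 3: track=214.4°, groundspeed=219.7 kt
Leg 4: track=180.5°, groundspeed=213.1 kt
Leg 5: track=341.7°, groundspeed=169.9 kt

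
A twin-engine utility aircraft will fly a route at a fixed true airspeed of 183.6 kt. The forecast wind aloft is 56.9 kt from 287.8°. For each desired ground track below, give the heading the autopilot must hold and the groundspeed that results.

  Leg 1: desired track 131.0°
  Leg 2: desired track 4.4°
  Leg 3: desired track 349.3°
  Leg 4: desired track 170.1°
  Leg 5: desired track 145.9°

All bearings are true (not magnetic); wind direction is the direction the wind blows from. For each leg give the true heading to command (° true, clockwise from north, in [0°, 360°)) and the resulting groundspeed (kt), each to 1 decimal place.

Leg 1: heading=138.0°, groundspeed=234.5 kt
Leg 2: heading=346.9°, groundspeed=161.9 kt
Leg 3: heading=333.5°, groundspeed=149.5 kt
Leg 4: heading=186.0°, groundspeed=203.0 kt
Leg 5: heading=156.9°, groundspeed=225.0 kt

Leg 1: desired track 131.0°; wind correction +7.0° → command heading 138.0°, groundspeed 234.5 kt
Leg 2: desired track 4.4°; wind correction -17.5° → command heading 346.9°, groundspeed 161.9 kt
Leg 3: desired track 349.3°; wind correction -15.8° → command heading 333.5°, groundspeed 149.5 kt
Leg 4: desired track 170.1°; wind correction +15.9° → command heading 186.0°, groundspeed 203.0 kt
Leg 5: desired track 145.9°; wind correction +11.0° → command heading 156.9°, groundspeed 225.0 kt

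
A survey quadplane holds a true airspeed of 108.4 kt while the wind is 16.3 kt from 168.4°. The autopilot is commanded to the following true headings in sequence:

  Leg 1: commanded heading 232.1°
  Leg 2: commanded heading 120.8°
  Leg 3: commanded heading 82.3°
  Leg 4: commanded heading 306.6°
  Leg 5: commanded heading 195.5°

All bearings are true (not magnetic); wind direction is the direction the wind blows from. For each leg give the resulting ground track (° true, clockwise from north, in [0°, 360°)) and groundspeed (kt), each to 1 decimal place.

Leg 1: track=240.3°, groundspeed=102.2 kt
Leg 2: track=113.8°, groundspeed=98.1 kt
Leg 3: track=73.7°, groundspeed=108.5 kt
Leg 4: track=311.7°, groundspeed=121.0 kt
Leg 5: track=200.0°, groundspeed=94.2 kt

Leg 1: heading 232.1°; drift +8.2° → track 240.3°, groundspeed 102.2 kt
Leg 2: heading 120.8°; drift -7.0° → track 113.8°, groundspeed 98.1 kt
Leg 3: heading 82.3°; drift -8.6° → track 73.7°, groundspeed 108.5 kt
Leg 4: heading 306.6°; drift +5.1° → track 311.7°, groundspeed 121.0 kt
Leg 5: heading 195.5°; drift +4.5° → track 200.0°, groundspeed 94.2 kt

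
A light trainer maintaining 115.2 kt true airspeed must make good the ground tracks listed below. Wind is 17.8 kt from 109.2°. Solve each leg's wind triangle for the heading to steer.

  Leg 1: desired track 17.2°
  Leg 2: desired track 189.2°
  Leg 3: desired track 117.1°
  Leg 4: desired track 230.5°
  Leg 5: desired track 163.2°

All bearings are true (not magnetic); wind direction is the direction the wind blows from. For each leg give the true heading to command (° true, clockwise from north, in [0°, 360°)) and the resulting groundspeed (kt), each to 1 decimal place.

Leg 1: heading=26.1°, groundspeed=114.4 kt
Leg 2: heading=180.4°, groundspeed=110.8 kt
Leg 3: heading=115.9°, groundspeed=97.5 kt
Leg 4: heading=222.9°, groundspeed=123.4 kt
Leg 5: heading=156.0°, groundspeed=103.8 kt

Leg 1: desired track 17.2°; wind correction +8.9° → command heading 26.1°, groundspeed 114.4 kt
Leg 2: desired track 189.2°; wind correction -8.8° → command heading 180.4°, groundspeed 110.8 kt
Leg 3: desired track 117.1°; wind correction -1.2° → command heading 115.9°, groundspeed 97.5 kt
Leg 4: desired track 230.5°; wind correction -7.6° → command heading 222.9°, groundspeed 123.4 kt
Leg 5: desired track 163.2°; wind correction -7.2° → command heading 156.0°, groundspeed 103.8 kt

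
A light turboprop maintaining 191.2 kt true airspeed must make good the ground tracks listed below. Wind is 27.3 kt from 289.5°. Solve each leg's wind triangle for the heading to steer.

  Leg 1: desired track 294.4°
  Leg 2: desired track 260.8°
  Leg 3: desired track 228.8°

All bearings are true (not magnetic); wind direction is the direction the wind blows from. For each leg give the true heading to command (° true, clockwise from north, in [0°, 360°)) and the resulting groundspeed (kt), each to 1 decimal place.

Leg 1: heading=293.7°, groundspeed=164.0 kt
Leg 2: heading=264.7°, groundspeed=166.8 kt
Leg 3: heading=236.0°, groundspeed=176.4 kt

Leg 1: desired track 294.4°; wind correction -0.7° → command heading 293.7°, groundspeed 164.0 kt
Leg 2: desired track 260.8°; wind correction +3.9° → command heading 264.7°, groundspeed 166.8 kt
Leg 3: desired track 228.8°; wind correction +7.2° → command heading 236.0°, groundspeed 176.4 kt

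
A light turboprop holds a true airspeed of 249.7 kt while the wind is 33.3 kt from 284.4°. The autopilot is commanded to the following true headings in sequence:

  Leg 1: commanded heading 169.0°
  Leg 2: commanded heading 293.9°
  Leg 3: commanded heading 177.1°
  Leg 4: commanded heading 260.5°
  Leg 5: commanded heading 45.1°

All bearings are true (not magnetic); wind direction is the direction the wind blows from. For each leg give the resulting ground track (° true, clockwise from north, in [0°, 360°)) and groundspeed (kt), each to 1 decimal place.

Leg 1: track=162.5°, groundspeed=265.7 kt
Leg 2: track=295.4°, groundspeed=216.9 kt
Leg 3: track=170.1°, groundspeed=261.5 kt
Leg 4: track=257.0°, groundspeed=219.7 kt
Leg 5: track=51.2°, groundspeed=268.2 kt

Leg 1: heading 169.0°; drift -6.5° → track 162.5°, groundspeed 265.7 kt
Leg 2: heading 293.9°; drift +1.5° → track 295.4°, groundspeed 216.9 kt
Leg 3: heading 177.1°; drift -7.0° → track 170.1°, groundspeed 261.5 kt
Leg 4: heading 260.5°; drift -3.5° → track 257.0°, groundspeed 219.7 kt
Leg 5: heading 45.1°; drift +6.1° → track 51.2°, groundspeed 268.2 kt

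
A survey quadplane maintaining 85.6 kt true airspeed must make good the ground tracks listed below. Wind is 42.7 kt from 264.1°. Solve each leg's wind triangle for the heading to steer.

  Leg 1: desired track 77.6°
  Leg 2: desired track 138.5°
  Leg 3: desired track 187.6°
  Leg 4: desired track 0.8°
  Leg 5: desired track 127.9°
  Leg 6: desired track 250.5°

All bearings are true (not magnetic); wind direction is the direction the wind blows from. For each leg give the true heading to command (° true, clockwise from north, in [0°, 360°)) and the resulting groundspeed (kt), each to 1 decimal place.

Leg 1: heading=74.4°, groundspeed=127.9 kt
Leg 2: heading=162.4°, groundspeed=103.1 kt
Leg 3: heading=216.6°, groundspeed=64.9 kt
Leg 4: heading=331.1°, groundspeed=79.3 kt
Leg 5: heading=148.1°, groundspeed=111.2 kt
Leg 6: heading=257.2°, groundspeed=43.5 kt

Leg 1: desired track 77.6°; wind correction -3.2° → command heading 74.4°, groundspeed 127.9 kt
Leg 2: desired track 138.5°; wind correction +23.9° → command heading 162.4°, groundspeed 103.1 kt
Leg 3: desired track 187.6°; wind correction +29.0° → command heading 216.6°, groundspeed 64.9 kt
Leg 4: desired track 0.8°; wind correction -29.7° → command heading 331.1°, groundspeed 79.3 kt
Leg 5: desired track 127.9°; wind correction +20.2° → command heading 148.1°, groundspeed 111.2 kt
Leg 6: desired track 250.5°; wind correction +6.7° → command heading 257.2°, groundspeed 43.5 kt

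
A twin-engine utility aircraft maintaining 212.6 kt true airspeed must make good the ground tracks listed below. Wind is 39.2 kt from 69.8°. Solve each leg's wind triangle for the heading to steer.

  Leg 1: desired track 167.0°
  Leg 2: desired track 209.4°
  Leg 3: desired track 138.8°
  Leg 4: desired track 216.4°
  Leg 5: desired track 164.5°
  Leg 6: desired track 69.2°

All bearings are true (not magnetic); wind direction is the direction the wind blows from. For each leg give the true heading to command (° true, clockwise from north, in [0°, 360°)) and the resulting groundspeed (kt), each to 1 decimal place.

Leg 1: heading=156.5°, groundspeed=213.9 kt
Leg 2: heading=202.5°, groundspeed=240.9 kt
Leg 3: heading=128.9°, groundspeed=195.4 kt
Leg 4: heading=210.6°, groundspeed=244.2 kt
Leg 5: heading=153.9°, groundspeed=212.2 kt
Leg 6: heading=69.3°, groundspeed=173.4 kt

Leg 1: desired track 167.0°; wind correction -10.5° → command heading 156.5°, groundspeed 213.9 kt
Leg 2: desired track 209.4°; wind correction -6.9° → command heading 202.5°, groundspeed 240.9 kt
Leg 3: desired track 138.8°; wind correction -9.9° → command heading 128.9°, groundspeed 195.4 kt
Leg 4: desired track 216.4°; wind correction -5.8° → command heading 210.6°, groundspeed 244.2 kt
Leg 5: desired track 164.5°; wind correction -10.6° → command heading 153.9°, groundspeed 212.2 kt
Leg 6: desired track 69.2°; wind correction +0.1° → command heading 69.3°, groundspeed 173.4 kt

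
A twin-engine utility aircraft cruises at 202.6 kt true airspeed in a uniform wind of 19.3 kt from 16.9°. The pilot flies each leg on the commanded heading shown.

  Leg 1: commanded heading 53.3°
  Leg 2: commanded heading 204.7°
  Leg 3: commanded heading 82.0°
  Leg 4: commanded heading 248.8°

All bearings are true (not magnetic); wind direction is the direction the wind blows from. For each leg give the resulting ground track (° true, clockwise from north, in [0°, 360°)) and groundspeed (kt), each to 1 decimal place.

Leg 1: track=56.8°, groundspeed=187.4 kt
Leg 2: track=204.0°, groundspeed=221.7 kt
Leg 3: track=87.1°, groundspeed=195.3 kt
Leg 4: track=244.8°, groundspeed=215.0 kt

Leg 1: heading 53.3°; drift +3.5° → track 56.8°, groundspeed 187.4 kt
Leg 2: heading 204.7°; drift -0.7° → track 204.0°, groundspeed 221.7 kt
Leg 3: heading 82.0°; drift +5.1° → track 87.1°, groundspeed 195.3 kt
Leg 4: heading 248.8°; drift -4.0° → track 244.8°, groundspeed 215.0 kt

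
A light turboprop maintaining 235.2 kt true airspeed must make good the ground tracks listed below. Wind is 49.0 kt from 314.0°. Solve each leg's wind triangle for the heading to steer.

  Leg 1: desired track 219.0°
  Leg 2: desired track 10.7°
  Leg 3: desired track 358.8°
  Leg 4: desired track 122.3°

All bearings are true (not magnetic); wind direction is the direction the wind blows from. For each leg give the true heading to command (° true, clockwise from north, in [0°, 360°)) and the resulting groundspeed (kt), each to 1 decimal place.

Leg 1: desired track 219.0°; wind correction +12.0° → command heading 231.0°, groundspeed 234.3 kt
Leg 2: desired track 10.7°; wind correction -10.0° → command heading 0.7°, groundspeed 204.7 kt
Leg 3: desired track 358.8°; wind correction -8.4° → command heading 350.4°, groundspeed 197.9 kt
Leg 4: desired track 122.3°; wind correction -2.4° → command heading 119.9°, groundspeed 283.0 kt

Leg 1: heading=231.0°, groundspeed=234.3 kt
Leg 2: heading=0.7°, groundspeed=204.7 kt
Leg 3: heading=350.4°, groundspeed=197.9 kt
Leg 4: heading=119.9°, groundspeed=283.0 kt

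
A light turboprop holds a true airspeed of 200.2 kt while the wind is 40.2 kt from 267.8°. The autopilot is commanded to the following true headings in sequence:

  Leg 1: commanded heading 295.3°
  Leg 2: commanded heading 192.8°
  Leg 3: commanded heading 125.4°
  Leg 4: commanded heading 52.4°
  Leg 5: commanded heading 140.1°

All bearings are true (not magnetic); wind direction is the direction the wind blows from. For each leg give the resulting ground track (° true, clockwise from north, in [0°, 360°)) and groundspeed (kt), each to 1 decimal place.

Leg 1: track=301.7°, groundspeed=165.6 kt
Leg 2: track=181.2°, groundspeed=193.7 kt
Leg 3: track=119.4°, groundspeed=233.3 kt
Leg 4: track=58.1°, groundspeed=234.1 kt
Leg 5: track=132.0°, groundspeed=227.0 kt

Leg 1: heading 295.3°; drift +6.4° → track 301.7°, groundspeed 165.6 kt
Leg 2: heading 192.8°; drift -11.6° → track 181.2°, groundspeed 193.7 kt
Leg 3: heading 125.4°; drift -6.0° → track 119.4°, groundspeed 233.3 kt
Leg 4: heading 52.4°; drift +5.7° → track 58.1°, groundspeed 234.1 kt
Leg 5: heading 140.1°; drift -8.1° → track 132.0°, groundspeed 227.0 kt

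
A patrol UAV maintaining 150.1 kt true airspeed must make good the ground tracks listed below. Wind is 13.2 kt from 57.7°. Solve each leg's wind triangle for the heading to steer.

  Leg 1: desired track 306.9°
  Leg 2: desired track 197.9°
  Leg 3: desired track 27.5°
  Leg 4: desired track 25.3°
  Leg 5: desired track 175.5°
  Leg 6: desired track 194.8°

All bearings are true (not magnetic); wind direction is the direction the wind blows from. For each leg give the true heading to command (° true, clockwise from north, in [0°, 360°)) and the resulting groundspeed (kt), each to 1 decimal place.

Leg 1: desired track 306.9°; wind correction +4.7° → command heading 311.6°, groundspeed 154.3 kt
Leg 2: desired track 197.9°; wind correction -3.2° → command heading 194.7°, groundspeed 160.0 kt
Leg 3: desired track 27.5°; wind correction +2.5° → command heading 30.0°, groundspeed 138.5 kt
Leg 4: desired track 25.3°; wind correction +2.7° → command heading 28.0°, groundspeed 138.8 kt
Leg 5: desired track 175.5°; wind correction -4.5° → command heading 171.0°, groundspeed 155.8 kt
Leg 6: desired track 194.8°; wind correction -3.4° → command heading 191.4°, groundspeed 159.5 kt

Leg 1: heading=311.6°, groundspeed=154.3 kt
Leg 2: heading=194.7°, groundspeed=160.0 kt
Leg 3: heading=30.0°, groundspeed=138.5 kt
Leg 4: heading=28.0°, groundspeed=138.8 kt
Leg 5: heading=171.0°, groundspeed=155.8 kt
Leg 6: heading=191.4°, groundspeed=159.5 kt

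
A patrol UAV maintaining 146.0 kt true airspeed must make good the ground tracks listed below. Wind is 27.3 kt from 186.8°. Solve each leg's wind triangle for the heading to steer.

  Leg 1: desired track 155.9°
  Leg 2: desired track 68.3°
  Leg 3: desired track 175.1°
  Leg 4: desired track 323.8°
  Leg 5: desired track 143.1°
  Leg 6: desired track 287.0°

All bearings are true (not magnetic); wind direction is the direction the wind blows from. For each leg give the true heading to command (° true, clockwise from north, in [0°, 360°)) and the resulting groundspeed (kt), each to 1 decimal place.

Leg 1: desired track 155.9°; wind correction +5.5° → command heading 161.4°, groundspeed 121.9 kt
Leg 2: desired track 68.3°; wind correction +9.5° → command heading 77.8°, groundspeed 157.0 kt
Leg 3: desired track 175.1°; wind correction +2.2° → command heading 177.3°, groundspeed 119.2 kt
Leg 4: desired track 323.8°; wind correction -7.3° → command heading 316.5°, groundspeed 164.8 kt
Leg 5: desired track 143.1°; wind correction +7.4° → command heading 150.5°, groundspeed 125.0 kt
Leg 6: desired track 287.0°; wind correction -10.6° → command heading 276.4°, groundspeed 148.3 kt

Leg 1: heading=161.4°, groundspeed=121.9 kt
Leg 2: heading=77.8°, groundspeed=157.0 kt
Leg 3: heading=177.3°, groundspeed=119.2 kt
Leg 4: heading=316.5°, groundspeed=164.8 kt
Leg 5: heading=150.5°, groundspeed=125.0 kt
Leg 6: heading=276.4°, groundspeed=148.3 kt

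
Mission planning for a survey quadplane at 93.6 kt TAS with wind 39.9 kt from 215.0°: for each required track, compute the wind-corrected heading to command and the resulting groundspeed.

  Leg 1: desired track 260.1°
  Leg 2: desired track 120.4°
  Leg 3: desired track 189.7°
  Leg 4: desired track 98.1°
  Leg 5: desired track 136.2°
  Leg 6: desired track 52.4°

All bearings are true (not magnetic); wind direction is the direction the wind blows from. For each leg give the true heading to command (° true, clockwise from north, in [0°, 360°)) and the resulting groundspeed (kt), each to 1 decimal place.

Leg 1: heading=242.5°, groundspeed=61.1 kt
Leg 2: heading=145.5°, groundspeed=87.9 kt
Leg 3: heading=200.2°, groundspeed=56.0 kt
Leg 4: heading=120.4°, groundspeed=104.6 kt
Leg 5: heading=160.9°, groundspeed=77.3 kt
Leg 6: heading=59.7°, groundspeed=130.9 kt

Leg 1: desired track 260.1°; wind correction -17.6° → command heading 242.5°, groundspeed 61.1 kt
Leg 2: desired track 120.4°; wind correction +25.1° → command heading 145.5°, groundspeed 87.9 kt
Leg 3: desired track 189.7°; wind correction +10.5° → command heading 200.2°, groundspeed 56.0 kt
Leg 4: desired track 98.1°; wind correction +22.3° → command heading 120.4°, groundspeed 104.6 kt
Leg 5: desired track 136.2°; wind correction +24.7° → command heading 160.9°, groundspeed 77.3 kt
Leg 6: desired track 52.4°; wind correction +7.3° → command heading 59.7°, groundspeed 130.9 kt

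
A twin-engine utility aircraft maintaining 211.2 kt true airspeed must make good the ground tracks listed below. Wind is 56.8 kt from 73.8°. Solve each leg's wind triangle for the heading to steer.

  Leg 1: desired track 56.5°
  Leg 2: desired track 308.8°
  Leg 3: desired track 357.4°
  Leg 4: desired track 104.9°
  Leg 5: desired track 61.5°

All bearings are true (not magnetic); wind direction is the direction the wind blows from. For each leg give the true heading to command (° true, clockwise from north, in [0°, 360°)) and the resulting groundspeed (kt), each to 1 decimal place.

Leg 1: desired track 56.5°; wind correction +4.6° → command heading 61.1°, groundspeed 156.3 kt
Leg 2: desired track 308.8°; wind correction +12.7° → command heading 321.5°, groundspeed 238.6 kt
Leg 3: desired track 357.4°; wind correction +15.2° → command heading 12.6°, groundspeed 190.5 kt
Leg 4: desired track 104.9°; wind correction -8.0° → command heading 96.9°, groundspeed 160.5 kt
Leg 5: desired track 61.5°; wind correction +3.3° → command heading 64.8°, groundspeed 155.4 kt

Leg 1: heading=61.1°, groundspeed=156.3 kt
Leg 2: heading=321.5°, groundspeed=238.6 kt
Leg 3: heading=12.6°, groundspeed=190.5 kt
Leg 4: heading=96.9°, groundspeed=160.5 kt
Leg 5: heading=64.8°, groundspeed=155.4 kt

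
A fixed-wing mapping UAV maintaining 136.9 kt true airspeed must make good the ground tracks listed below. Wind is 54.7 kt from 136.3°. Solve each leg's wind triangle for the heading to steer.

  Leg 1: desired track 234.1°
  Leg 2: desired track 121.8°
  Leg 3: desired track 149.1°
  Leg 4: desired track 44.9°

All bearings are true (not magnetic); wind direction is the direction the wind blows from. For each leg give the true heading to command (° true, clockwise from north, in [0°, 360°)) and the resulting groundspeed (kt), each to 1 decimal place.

Leg 1: desired track 234.1°; wind correction -23.3° → command heading 210.8°, groundspeed 133.1 kt
Leg 2: desired track 121.8°; wind correction +5.7° → command heading 127.5°, groundspeed 83.3 kt
Leg 3: desired track 149.1°; wind correction -5.1° → command heading 144.0°, groundspeed 83.0 kt
Leg 4: desired track 44.9°; wind correction +23.5° → command heading 68.4°, groundspeed 126.8 kt

Leg 1: heading=210.8°, groundspeed=133.1 kt
Leg 2: heading=127.5°, groundspeed=83.3 kt
Leg 3: heading=144.0°, groundspeed=83.0 kt
Leg 4: heading=68.4°, groundspeed=126.8 kt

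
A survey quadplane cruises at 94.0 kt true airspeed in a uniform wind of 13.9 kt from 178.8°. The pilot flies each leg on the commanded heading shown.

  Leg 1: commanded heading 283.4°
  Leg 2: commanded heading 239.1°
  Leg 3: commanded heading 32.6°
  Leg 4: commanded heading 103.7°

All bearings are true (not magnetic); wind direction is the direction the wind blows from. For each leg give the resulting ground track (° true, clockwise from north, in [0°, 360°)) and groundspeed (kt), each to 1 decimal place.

Leg 1: heading 283.4°; drift +7.9° → track 291.3°, groundspeed 98.4 kt
Leg 2: heading 239.1°; drift +7.9° → track 247.0°, groundspeed 87.9 kt
Leg 3: heading 32.6°; drift -4.2° → track 28.4°, groundspeed 105.8 kt
Leg 4: heading 103.7°; drift -8.4° → track 95.3°, groundspeed 91.4 kt

Leg 1: track=291.3°, groundspeed=98.4 kt
Leg 2: track=247.0°, groundspeed=87.9 kt
Leg 3: track=28.4°, groundspeed=105.8 kt
Leg 4: track=95.3°, groundspeed=91.4 kt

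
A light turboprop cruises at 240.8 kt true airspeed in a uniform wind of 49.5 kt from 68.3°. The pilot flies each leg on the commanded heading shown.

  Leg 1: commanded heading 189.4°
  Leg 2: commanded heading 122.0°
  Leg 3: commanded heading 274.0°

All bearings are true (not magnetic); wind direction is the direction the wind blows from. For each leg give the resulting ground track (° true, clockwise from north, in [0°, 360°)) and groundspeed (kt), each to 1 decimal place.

Leg 1: heading 189.4°; drift +9.0° → track 198.4°, groundspeed 269.7 kt
Leg 2: heading 122.0°; drift +10.7° → track 132.7°, groundspeed 215.2 kt
Leg 3: heading 274.0°; drift -4.3° → track 269.7°, groundspeed 286.2 kt

Leg 1: track=198.4°, groundspeed=269.7 kt
Leg 2: track=132.7°, groundspeed=215.2 kt
Leg 3: track=269.7°, groundspeed=286.2 kt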